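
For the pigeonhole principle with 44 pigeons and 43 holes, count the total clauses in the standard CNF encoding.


The PHP encoding has two parts:
1) At-least-one-hole clauses: 44 (one per pigeon, each with 43 literals).
2) At-most-one-pigeon-per-hole clauses: 43 holes * C(44,2) = 43 * 946 = 40678.
Total clauses = 44 + 40678 = 40722.

40722


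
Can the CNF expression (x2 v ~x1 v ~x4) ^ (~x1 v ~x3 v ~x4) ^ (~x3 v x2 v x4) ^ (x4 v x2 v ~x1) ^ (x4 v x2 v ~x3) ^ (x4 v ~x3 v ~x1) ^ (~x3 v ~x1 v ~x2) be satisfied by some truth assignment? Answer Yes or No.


Check all 16 possible truth assignments.
Number of satisfying assignments found: 9.
The formula is satisfiable.

Yes


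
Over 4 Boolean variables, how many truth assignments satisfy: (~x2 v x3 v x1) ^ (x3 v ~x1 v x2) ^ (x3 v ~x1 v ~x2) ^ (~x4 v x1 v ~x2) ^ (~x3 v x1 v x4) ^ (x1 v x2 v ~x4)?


Enumerate all 16 truth assignments over 4 variables.
Test each against every clause.
Satisfying assignments found: 5.

5


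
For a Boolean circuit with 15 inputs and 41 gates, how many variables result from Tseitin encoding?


The Tseitin transformation introduces one auxiliary variable per gate.
Total variables = inputs + gates = 15 + 41 = 56.

56


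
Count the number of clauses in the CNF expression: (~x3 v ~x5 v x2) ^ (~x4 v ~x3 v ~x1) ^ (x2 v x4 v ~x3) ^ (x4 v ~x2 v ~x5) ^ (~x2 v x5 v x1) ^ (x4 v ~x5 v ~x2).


Each group enclosed in parentheses joined by ^ is one clause.
Counting the conjuncts: 6 clauses.

6


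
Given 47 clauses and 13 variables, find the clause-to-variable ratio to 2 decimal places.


Clause-to-variable ratio = clauses / variables.
47 / 13 = 3.62.

3.62


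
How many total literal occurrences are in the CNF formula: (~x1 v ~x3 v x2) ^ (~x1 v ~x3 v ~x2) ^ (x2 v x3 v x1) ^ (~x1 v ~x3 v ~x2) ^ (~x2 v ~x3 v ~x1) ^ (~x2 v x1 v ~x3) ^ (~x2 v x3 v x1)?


Clause lengths: 3, 3, 3, 3, 3, 3, 3.
Sum = 3 + 3 + 3 + 3 + 3 + 3 + 3 = 21.

21


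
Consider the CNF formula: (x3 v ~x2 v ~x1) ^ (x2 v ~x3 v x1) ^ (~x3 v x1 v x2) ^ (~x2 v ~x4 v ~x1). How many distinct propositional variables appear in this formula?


Identify each distinct variable in the formula.
Variables found: x1, x2, x3, x4.
Total distinct variables = 4.

4


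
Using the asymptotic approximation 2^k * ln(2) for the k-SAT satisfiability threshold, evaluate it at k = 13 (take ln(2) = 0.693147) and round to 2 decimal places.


Using the asymptotic formula: threshold ~ 2^k * ln(2).
2^13 = 8192.
8192 * 0.693147 = 5678.26.

5678.26


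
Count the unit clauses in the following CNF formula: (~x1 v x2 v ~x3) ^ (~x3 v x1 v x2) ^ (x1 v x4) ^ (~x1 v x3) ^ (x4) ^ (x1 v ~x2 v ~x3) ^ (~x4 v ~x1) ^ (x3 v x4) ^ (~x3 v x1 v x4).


A unit clause contains exactly one literal.
Unit clauses found: (x4).
Count = 1.

1


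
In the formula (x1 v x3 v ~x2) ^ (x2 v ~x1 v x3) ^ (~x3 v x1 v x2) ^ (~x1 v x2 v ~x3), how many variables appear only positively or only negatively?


A pure literal appears in only one polarity across all clauses.
No pure literals found.
Count = 0.

0


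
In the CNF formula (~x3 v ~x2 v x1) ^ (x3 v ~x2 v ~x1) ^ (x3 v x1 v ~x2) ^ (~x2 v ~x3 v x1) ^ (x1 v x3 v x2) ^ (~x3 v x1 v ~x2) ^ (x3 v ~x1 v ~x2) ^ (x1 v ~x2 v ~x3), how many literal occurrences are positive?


Scan each clause for unnegated literals.
Clause 1: 1 positive; Clause 2: 1 positive; Clause 3: 2 positive; Clause 4: 1 positive; Clause 5: 3 positive; Clause 6: 1 positive; Clause 7: 1 positive; Clause 8: 1 positive.
Total positive literal occurrences = 11.

11


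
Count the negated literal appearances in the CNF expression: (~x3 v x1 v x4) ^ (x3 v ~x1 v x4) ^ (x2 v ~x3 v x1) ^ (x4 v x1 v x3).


Scan each clause for negated literals.
Clause 1: 1 negative; Clause 2: 1 negative; Clause 3: 1 negative; Clause 4: 0 negative.
Total negative literal occurrences = 3.

3


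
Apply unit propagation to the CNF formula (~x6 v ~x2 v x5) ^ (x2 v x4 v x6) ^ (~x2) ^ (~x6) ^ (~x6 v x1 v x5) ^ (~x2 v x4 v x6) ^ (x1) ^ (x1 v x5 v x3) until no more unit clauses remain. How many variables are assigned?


Unit propagation repeatedly assigns the literal in any unit clause, then simplifies.
Assignments in order: x2 = F, x6 = F, x4 = T, x1 = T.
No further unit clauses remain.
Total variables assigned = 4.

4


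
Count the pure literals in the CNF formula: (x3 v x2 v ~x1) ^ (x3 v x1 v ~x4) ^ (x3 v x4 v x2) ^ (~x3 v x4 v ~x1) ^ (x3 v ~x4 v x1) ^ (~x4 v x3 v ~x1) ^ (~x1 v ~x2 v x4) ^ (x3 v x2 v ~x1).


A pure literal appears in only one polarity across all clauses.
No pure literals found.
Count = 0.

0


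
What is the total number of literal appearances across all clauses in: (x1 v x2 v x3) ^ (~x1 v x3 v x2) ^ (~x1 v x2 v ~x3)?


Clause lengths: 3, 3, 3.
Sum = 3 + 3 + 3 = 9.

9


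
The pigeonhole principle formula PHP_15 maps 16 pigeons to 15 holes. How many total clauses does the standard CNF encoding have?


The PHP encoding has two parts:
1) At-least-one-hole clauses: 16 (one per pigeon, each with 15 literals).
2) At-most-one-pigeon-per-hole clauses: 15 holes * C(16,2) = 15 * 120 = 1800.
Total clauses = 16 + 1800 = 1816.

1816


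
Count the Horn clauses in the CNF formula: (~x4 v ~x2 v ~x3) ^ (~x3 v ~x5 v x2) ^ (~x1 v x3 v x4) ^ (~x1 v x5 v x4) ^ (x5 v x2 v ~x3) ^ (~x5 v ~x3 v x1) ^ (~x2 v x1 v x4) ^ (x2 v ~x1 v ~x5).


A Horn clause has at most one positive literal.
Clause 1: 0 positive lit(s) -> Horn
Clause 2: 1 positive lit(s) -> Horn
Clause 3: 2 positive lit(s) -> not Horn
Clause 4: 2 positive lit(s) -> not Horn
Clause 5: 2 positive lit(s) -> not Horn
Clause 6: 1 positive lit(s) -> Horn
Clause 7: 2 positive lit(s) -> not Horn
Clause 8: 1 positive lit(s) -> Horn
Total Horn clauses = 4.

4


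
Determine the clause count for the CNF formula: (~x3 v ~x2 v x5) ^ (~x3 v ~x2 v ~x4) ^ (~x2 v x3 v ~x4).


Each group enclosed in parentheses joined by ^ is one clause.
Counting the conjuncts: 3 clauses.

3


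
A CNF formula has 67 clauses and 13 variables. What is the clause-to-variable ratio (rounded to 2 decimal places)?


Clause-to-variable ratio = clauses / variables.
67 / 13 = 5.15.

5.15


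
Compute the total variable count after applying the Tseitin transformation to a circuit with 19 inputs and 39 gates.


The Tseitin transformation introduces one auxiliary variable per gate.
Total variables = inputs + gates = 19 + 39 = 58.

58


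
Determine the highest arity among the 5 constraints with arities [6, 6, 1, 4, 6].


The arities are: 6, 6, 1, 4, 6.
Scan for the maximum value.
Maximum arity = 6.

6


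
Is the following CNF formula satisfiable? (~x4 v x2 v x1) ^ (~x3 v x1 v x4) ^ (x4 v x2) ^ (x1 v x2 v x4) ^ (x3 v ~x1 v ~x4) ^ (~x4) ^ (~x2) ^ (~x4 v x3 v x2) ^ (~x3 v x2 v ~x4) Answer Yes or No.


Check all 16 possible truth assignments.
Number of satisfying assignments found: 0.
The formula is unsatisfiable.

No


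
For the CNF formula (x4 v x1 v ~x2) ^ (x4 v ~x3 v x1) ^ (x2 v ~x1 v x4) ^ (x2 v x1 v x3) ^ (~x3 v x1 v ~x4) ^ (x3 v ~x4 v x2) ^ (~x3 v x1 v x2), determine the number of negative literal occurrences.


Scan each clause for negated literals.
Clause 1: 1 negative; Clause 2: 1 negative; Clause 3: 1 negative; Clause 4: 0 negative; Clause 5: 2 negative; Clause 6: 1 negative; Clause 7: 1 negative.
Total negative literal occurrences = 7.

7


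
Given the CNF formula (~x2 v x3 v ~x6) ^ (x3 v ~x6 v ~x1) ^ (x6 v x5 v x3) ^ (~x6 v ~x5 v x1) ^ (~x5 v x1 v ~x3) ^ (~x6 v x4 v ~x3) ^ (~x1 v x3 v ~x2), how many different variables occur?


Identify each distinct variable in the formula.
Variables found: x1, x2, x3, x4, x5, x6.
Total distinct variables = 6.

6


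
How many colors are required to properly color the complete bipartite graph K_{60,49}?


K_{60,49} is bipartite by definition: the two parts are independent sets, with every edge crossing between them.
Color all vertices in one part with color 1 and all vertices in the other part with color 2.
Since the graph has at least one edge, one color does not suffice.
Chromatic number = 2.

2


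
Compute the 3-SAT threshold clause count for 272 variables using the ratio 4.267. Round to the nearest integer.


The 3-SAT phase transition occurs at approximately 4.267 clauses per variable.
m = 4.267 * 272 = 1160.624.
Rounded to nearest integer: 1161.

1161


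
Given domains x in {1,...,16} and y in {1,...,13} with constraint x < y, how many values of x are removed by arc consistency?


For the constraint x < y, x needs a supporting value in y's domain.
x can be at most 12 (one less than y's maximum).
Valid x values from domain: 12 out of 16.
Pruned = 16 - 12 = 4.

4


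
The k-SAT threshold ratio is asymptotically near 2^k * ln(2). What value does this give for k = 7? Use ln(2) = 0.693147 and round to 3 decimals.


Using the asymptotic formula: threshold ~ 2^k * ln(2).
2^7 = 128.
128 * 0.693147 = 88.723.

88.723


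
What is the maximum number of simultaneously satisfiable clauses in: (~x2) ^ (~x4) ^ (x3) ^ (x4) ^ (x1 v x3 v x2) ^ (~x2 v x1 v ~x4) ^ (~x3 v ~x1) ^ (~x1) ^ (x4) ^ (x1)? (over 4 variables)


Enumerate all 16 truth assignments.
For each, count how many of the 10 clauses are satisfied.
The formula is not fully satisfiable, so the maximum is below 10.
Maximum simultaneously satisfiable clauses = 8.

8


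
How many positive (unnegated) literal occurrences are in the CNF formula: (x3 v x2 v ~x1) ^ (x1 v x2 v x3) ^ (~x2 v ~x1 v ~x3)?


Scan each clause for unnegated literals.
Clause 1: 2 positive; Clause 2: 3 positive; Clause 3: 0 positive.
Total positive literal occurrences = 5.

5


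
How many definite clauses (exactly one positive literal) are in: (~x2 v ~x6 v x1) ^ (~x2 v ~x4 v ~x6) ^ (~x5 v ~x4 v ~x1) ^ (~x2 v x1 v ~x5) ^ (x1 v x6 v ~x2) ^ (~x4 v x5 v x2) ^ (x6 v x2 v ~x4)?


A definite clause has exactly one positive literal.
Clause 1: 1 positive -> definite
Clause 2: 0 positive -> not definite
Clause 3: 0 positive -> not definite
Clause 4: 1 positive -> definite
Clause 5: 2 positive -> not definite
Clause 6: 2 positive -> not definite
Clause 7: 2 positive -> not definite
Definite clause count = 2.

2


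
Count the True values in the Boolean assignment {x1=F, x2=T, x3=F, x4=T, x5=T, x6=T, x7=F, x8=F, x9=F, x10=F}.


The weight is the number of variables assigned True.
True variables: x2, x4, x5, x6.
Weight = 4.

4


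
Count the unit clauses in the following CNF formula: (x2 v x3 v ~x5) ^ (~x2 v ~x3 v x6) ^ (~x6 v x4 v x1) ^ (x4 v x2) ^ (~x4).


A unit clause contains exactly one literal.
Unit clauses found: (~x4).
Count = 1.

1


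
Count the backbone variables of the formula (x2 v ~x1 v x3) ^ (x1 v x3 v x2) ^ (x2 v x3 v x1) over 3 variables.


Find all satisfying assignments: 6 model(s).
Check which variables have the same value in every model.
No variable is fixed across all models.
Backbone size = 0.

0


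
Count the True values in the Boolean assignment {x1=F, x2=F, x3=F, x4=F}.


The weight is the number of variables assigned True.
True variables: none.
Weight = 0.

0


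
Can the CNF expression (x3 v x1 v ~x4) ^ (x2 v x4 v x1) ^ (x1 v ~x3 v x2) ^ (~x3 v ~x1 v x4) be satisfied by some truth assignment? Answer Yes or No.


Check all 16 possible truth assignments.
Number of satisfying assignments found: 9.
The formula is satisfiable.

Yes


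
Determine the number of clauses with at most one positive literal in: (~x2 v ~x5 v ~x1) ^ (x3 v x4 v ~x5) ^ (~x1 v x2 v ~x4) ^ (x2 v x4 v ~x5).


A Horn clause has at most one positive literal.
Clause 1: 0 positive lit(s) -> Horn
Clause 2: 2 positive lit(s) -> not Horn
Clause 3: 1 positive lit(s) -> Horn
Clause 4: 2 positive lit(s) -> not Horn
Total Horn clauses = 2.

2


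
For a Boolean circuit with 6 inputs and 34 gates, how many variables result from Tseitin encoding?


The Tseitin transformation introduces one auxiliary variable per gate.
Total variables = inputs + gates = 6 + 34 = 40.

40


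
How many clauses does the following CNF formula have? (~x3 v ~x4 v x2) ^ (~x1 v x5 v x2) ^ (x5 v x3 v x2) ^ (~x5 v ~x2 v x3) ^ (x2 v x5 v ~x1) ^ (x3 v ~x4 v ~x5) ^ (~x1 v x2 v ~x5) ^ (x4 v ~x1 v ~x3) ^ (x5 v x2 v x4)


Each group enclosed in parentheses joined by ^ is one clause.
Counting the conjuncts: 9 clauses.

9


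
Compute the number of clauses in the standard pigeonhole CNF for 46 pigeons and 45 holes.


The PHP encoding has two parts:
1) At-least-one-hole clauses: 46 (one per pigeon, each with 45 literals).
2) At-most-one-pigeon-per-hole clauses: 45 holes * C(46,2) = 45 * 1035 = 46575.
Total clauses = 46 + 46575 = 46621.

46621


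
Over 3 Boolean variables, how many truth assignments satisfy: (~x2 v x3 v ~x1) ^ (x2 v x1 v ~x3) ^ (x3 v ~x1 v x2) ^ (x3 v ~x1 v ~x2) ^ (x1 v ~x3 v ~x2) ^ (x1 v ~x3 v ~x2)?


Enumerate all 8 truth assignments over 3 variables.
Test each against every clause.
Satisfying assignments found: 4.

4


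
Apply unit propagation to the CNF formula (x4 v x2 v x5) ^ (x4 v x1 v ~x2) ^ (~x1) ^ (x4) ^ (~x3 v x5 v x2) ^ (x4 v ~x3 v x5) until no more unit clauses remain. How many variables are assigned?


Unit propagation repeatedly assigns the literal in any unit clause, then simplifies.
Assignments in order: x1 = F, x4 = T.
No further unit clauses remain.
Total variables assigned = 2.

2


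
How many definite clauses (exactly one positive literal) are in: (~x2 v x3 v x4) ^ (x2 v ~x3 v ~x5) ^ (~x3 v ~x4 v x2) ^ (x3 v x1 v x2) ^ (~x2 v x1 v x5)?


A definite clause has exactly one positive literal.
Clause 1: 2 positive -> not definite
Clause 2: 1 positive -> definite
Clause 3: 1 positive -> definite
Clause 4: 3 positive -> not definite
Clause 5: 2 positive -> not definite
Definite clause count = 2.

2


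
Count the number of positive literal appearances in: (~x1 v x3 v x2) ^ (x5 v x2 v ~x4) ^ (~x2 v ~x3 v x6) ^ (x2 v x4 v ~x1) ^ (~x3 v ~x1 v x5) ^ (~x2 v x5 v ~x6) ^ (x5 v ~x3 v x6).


Scan each clause for unnegated literals.
Clause 1: 2 positive; Clause 2: 2 positive; Clause 3: 1 positive; Clause 4: 2 positive; Clause 5: 1 positive; Clause 6: 1 positive; Clause 7: 2 positive.
Total positive literal occurrences = 11.

11


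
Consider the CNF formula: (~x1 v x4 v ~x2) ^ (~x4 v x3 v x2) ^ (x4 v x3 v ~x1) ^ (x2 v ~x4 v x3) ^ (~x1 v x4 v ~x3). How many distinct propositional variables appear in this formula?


Identify each distinct variable in the formula.
Variables found: x1, x2, x3, x4.
Total distinct variables = 4.

4


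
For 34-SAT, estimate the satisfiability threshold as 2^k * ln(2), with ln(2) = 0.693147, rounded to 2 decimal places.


Using the asymptotic formula: threshold ~ 2^k * ln(2).
2^34 = 17179869184.
17179869184 * 0.693147 = 11908174785.28.

11908174785.28


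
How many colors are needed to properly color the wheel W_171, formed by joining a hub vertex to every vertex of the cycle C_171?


W_171 consists of the cycle C_171 together with a hub vertex adjacent to every cycle vertex.
The cycle C_171 needs 3 colors (odd cycle -> 3).
The hub is adjacent to every cycle vertex, so it must receive a new color distinct from all of them.
Chromatic number = 3 + 1 = 4.

4


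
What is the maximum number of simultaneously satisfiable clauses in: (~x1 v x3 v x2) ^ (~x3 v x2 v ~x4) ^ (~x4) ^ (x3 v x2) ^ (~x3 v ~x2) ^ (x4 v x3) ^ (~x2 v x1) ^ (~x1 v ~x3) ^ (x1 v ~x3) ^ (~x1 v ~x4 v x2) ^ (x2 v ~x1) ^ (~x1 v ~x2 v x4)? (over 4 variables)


Enumerate all 16 truth assignments.
For each, count how many of the 12 clauses are satisfied.
The formula is not fully satisfiable, so the maximum is below 12.
Maximum simultaneously satisfiable clauses = 11.

11


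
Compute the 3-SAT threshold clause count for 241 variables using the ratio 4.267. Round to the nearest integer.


The 3-SAT phase transition occurs at approximately 4.267 clauses per variable.
m = 4.267 * 241 = 1028.347.
Rounded to nearest integer: 1028.

1028


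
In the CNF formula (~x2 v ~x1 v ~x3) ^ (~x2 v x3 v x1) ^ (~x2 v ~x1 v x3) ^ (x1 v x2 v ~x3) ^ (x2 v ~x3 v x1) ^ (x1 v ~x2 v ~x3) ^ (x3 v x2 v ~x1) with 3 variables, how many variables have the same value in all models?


Find all satisfying assignments: 2 model(s).
Check which variables have the same value in every model.
Fixed variables: x2=F.
Backbone size = 1.

1


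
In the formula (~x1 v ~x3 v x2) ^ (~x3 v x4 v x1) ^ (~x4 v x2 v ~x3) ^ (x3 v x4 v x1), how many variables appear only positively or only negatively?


A pure literal appears in only one polarity across all clauses.
Pure literals: x2 (positive only).
Count = 1.

1


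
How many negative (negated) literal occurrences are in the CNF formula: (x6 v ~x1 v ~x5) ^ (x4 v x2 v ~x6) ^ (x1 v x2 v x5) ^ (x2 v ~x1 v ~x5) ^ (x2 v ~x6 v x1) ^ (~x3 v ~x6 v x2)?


Scan each clause for negated literals.
Clause 1: 2 negative; Clause 2: 1 negative; Clause 3: 0 negative; Clause 4: 2 negative; Clause 5: 1 negative; Clause 6: 2 negative.
Total negative literal occurrences = 8.

8


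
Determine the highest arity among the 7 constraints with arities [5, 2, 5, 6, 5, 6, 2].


The arities are: 5, 2, 5, 6, 5, 6, 2.
Scan for the maximum value.
Maximum arity = 6.

6


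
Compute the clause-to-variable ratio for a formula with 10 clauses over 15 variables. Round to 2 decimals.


Clause-to-variable ratio = clauses / variables.
10 / 15 = 0.67.

0.67


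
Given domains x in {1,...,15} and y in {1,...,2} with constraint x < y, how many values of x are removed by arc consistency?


For the constraint x < y, x needs a supporting value in y's domain.
x can be at most 1 (one less than y's maximum).
Valid x values from domain: 1 out of 15.
Pruned = 15 - 1 = 14.

14


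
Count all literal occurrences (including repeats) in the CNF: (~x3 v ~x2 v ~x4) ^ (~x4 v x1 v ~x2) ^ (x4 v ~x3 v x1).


Clause lengths: 3, 3, 3.
Sum = 3 + 3 + 3 = 9.

9


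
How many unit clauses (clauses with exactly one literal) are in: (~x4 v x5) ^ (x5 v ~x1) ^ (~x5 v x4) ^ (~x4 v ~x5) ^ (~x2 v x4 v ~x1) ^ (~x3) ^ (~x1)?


A unit clause contains exactly one literal.
Unit clauses found: (~x3), (~x1).
Count = 2.

2


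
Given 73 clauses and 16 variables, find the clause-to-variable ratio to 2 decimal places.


Clause-to-variable ratio = clauses / variables.
73 / 16 = 4.56.

4.56


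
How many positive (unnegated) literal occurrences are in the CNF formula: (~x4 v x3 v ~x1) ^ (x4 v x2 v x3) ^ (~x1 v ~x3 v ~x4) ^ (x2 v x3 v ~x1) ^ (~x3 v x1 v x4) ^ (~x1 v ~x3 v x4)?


Scan each clause for unnegated literals.
Clause 1: 1 positive; Clause 2: 3 positive; Clause 3: 0 positive; Clause 4: 2 positive; Clause 5: 2 positive; Clause 6: 1 positive.
Total positive literal occurrences = 9.

9


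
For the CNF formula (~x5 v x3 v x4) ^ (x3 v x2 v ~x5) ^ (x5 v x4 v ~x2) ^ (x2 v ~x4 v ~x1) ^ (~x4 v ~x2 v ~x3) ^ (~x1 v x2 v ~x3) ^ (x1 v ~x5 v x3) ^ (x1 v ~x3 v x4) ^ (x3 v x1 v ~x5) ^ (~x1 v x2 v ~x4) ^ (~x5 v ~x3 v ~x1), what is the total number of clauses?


Each group enclosed in parentheses joined by ^ is one clause.
Counting the conjuncts: 11 clauses.

11


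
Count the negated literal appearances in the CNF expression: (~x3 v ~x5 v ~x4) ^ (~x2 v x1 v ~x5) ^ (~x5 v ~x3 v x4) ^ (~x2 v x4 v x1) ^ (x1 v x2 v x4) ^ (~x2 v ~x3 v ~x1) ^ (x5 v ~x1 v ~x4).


Scan each clause for negated literals.
Clause 1: 3 negative; Clause 2: 2 negative; Clause 3: 2 negative; Clause 4: 1 negative; Clause 5: 0 negative; Clause 6: 3 negative; Clause 7: 2 negative.
Total negative literal occurrences = 13.

13


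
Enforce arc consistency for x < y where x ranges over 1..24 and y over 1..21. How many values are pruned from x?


For the constraint x < y, x needs a supporting value in y's domain.
x can be at most 20 (one less than y's maximum).
Valid x values from domain: 20 out of 24.
Pruned = 24 - 20 = 4.

4


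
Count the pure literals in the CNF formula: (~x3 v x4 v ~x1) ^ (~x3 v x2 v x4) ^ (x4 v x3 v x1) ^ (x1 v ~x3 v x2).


A pure literal appears in only one polarity across all clauses.
Pure literals: x2 (positive only), x4 (positive only).
Count = 2.

2


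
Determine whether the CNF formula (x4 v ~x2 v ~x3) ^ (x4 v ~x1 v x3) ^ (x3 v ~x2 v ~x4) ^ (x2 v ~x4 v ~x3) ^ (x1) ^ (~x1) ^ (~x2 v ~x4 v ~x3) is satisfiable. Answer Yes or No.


Check all 16 possible truth assignments.
Number of satisfying assignments found: 0.
The formula is unsatisfiable.

No


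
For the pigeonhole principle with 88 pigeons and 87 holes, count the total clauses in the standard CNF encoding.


The PHP encoding has two parts:
1) At-least-one-hole clauses: 88 (one per pigeon, each with 87 literals).
2) At-most-one-pigeon-per-hole clauses: 87 holes * C(88,2) = 87 * 3828 = 333036.
Total clauses = 88 + 333036 = 333124.

333124


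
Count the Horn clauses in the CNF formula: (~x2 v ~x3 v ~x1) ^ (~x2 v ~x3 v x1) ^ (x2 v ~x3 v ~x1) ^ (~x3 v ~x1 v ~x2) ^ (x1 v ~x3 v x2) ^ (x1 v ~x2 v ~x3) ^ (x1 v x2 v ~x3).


A Horn clause has at most one positive literal.
Clause 1: 0 positive lit(s) -> Horn
Clause 2: 1 positive lit(s) -> Horn
Clause 3: 1 positive lit(s) -> Horn
Clause 4: 0 positive lit(s) -> Horn
Clause 5: 2 positive lit(s) -> not Horn
Clause 6: 1 positive lit(s) -> Horn
Clause 7: 2 positive lit(s) -> not Horn
Total Horn clauses = 5.

5


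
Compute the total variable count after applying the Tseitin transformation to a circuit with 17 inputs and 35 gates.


The Tseitin transformation introduces one auxiliary variable per gate.
Total variables = inputs + gates = 17 + 35 = 52.

52


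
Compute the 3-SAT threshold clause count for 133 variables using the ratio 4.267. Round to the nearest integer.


The 3-SAT phase transition occurs at approximately 4.267 clauses per variable.
m = 4.267 * 133 = 567.511.
Rounded to nearest integer: 568.

568


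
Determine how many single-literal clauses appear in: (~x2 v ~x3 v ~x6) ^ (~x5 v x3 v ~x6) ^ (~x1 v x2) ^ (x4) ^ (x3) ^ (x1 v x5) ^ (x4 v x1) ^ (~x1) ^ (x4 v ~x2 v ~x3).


A unit clause contains exactly one literal.
Unit clauses found: (x4), (x3), (~x1).
Count = 3.

3


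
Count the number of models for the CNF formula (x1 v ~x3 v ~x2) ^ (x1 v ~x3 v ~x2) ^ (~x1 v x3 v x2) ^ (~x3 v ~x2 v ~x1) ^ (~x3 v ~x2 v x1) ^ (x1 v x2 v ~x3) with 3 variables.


Enumerate all 8 truth assignments over 3 variables.
Test each against every clause.
Satisfying assignments found: 4.

4


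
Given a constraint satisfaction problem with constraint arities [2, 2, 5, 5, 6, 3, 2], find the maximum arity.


The arities are: 2, 2, 5, 5, 6, 3, 2.
Scan for the maximum value.
Maximum arity = 6.

6


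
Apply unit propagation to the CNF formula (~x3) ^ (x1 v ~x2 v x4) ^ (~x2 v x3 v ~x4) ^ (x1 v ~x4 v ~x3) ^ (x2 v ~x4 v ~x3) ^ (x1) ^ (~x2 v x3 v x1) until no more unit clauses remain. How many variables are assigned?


Unit propagation repeatedly assigns the literal in any unit clause, then simplifies.
Assignments in order: x3 = F, x1 = T.
No further unit clauses remain.
Total variables assigned = 2.

2


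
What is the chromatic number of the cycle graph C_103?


An odd cycle cannot be 2-colored: alternating two colors around the cycle returns to the start with a conflict.
Since 103 is odd, three colors are required (and three suffice).
Chromatic number = 3.

3


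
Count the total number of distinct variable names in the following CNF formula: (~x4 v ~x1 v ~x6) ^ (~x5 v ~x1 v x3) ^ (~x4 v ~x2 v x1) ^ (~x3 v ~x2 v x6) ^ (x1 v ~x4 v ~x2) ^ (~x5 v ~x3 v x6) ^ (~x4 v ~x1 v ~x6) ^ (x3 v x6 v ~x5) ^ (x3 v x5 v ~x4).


Identify each distinct variable in the formula.
Variables found: x1, x2, x3, x4, x5, x6.
Total distinct variables = 6.

6


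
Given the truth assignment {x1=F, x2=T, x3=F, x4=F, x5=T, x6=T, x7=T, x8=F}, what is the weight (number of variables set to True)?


The weight is the number of variables assigned True.
True variables: x2, x5, x6, x7.
Weight = 4.

4


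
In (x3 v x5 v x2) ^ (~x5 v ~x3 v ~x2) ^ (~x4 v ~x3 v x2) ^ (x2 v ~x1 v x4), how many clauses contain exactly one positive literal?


A definite clause has exactly one positive literal.
Clause 1: 3 positive -> not definite
Clause 2: 0 positive -> not definite
Clause 3: 1 positive -> definite
Clause 4: 2 positive -> not definite
Definite clause count = 1.

1


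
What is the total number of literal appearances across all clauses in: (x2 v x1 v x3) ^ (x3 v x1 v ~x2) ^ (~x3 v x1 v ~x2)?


Clause lengths: 3, 3, 3.
Sum = 3 + 3 + 3 = 9.

9


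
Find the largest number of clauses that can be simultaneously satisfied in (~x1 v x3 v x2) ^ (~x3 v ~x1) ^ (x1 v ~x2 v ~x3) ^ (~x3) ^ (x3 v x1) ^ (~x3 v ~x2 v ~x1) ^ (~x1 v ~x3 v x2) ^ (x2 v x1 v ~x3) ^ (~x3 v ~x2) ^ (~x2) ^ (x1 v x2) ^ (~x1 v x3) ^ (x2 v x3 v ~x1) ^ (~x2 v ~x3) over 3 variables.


Enumerate all 8 truth assignments.
For each, count how many of the 14 clauses are satisfied.
The formula is not fully satisfiable, so the maximum is below 14.
Maximum simultaneously satisfiable clauses = 12.

12


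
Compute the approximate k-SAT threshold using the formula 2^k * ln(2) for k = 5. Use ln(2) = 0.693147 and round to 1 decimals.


Using the asymptotic formula: threshold ~ 2^k * ln(2).
2^5 = 32.
32 * 0.693147 = 22.2.

22.2


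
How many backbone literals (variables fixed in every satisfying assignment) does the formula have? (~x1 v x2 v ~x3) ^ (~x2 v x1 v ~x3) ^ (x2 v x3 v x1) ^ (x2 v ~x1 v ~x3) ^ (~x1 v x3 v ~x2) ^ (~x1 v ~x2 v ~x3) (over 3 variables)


Find all satisfying assignments: 3 model(s).
Check which variables have the same value in every model.
No variable is fixed across all models.
Backbone size = 0.

0


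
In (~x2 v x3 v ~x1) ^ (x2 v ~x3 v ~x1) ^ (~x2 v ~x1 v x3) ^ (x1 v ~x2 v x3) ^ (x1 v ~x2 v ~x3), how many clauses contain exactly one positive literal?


A definite clause has exactly one positive literal.
Clause 1: 1 positive -> definite
Clause 2: 1 positive -> definite
Clause 3: 1 positive -> definite
Clause 4: 2 positive -> not definite
Clause 5: 1 positive -> definite
Definite clause count = 4.

4


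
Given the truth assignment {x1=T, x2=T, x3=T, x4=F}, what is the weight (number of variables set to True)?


The weight is the number of variables assigned True.
True variables: x1, x2, x3.
Weight = 3.

3


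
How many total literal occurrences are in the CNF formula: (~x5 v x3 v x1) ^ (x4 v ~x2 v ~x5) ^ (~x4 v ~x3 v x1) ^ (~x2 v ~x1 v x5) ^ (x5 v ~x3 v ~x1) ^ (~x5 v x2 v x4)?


Clause lengths: 3, 3, 3, 3, 3, 3.
Sum = 3 + 3 + 3 + 3 + 3 + 3 = 18.

18


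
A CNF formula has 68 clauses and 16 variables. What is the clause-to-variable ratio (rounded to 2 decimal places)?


Clause-to-variable ratio = clauses / variables.
68 / 16 = 4.25.

4.25


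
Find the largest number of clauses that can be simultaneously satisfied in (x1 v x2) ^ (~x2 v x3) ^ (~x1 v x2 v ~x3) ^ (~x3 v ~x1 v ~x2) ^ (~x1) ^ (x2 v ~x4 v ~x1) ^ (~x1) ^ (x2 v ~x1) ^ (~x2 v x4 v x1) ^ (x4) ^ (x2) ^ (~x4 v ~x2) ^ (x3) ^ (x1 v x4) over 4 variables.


Enumerate all 16 truth assignments.
For each, count how many of the 14 clauses are satisfied.
The formula is not fully satisfiable, so the maximum is below 14.
Maximum simultaneously satisfiable clauses = 13.

13


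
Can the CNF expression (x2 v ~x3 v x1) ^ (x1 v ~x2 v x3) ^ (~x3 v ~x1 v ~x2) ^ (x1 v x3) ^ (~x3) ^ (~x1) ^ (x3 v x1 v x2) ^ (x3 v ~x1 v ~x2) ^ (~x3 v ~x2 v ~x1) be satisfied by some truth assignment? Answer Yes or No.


Check all 8 possible truth assignments.
Number of satisfying assignments found: 0.
The formula is unsatisfiable.

No


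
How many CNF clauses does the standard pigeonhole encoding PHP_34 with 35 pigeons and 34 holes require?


The PHP encoding has two parts:
1) At-least-one-hole clauses: 35 (one per pigeon, each with 34 literals).
2) At-most-one-pigeon-per-hole clauses: 34 holes * C(35,2) = 34 * 595 = 20230.
Total clauses = 35 + 20230 = 20265.

20265


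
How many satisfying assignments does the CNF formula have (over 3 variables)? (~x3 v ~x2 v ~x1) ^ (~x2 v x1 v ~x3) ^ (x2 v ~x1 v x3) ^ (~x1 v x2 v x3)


Enumerate all 8 truth assignments over 3 variables.
Test each against every clause.
Satisfying assignments found: 5.

5


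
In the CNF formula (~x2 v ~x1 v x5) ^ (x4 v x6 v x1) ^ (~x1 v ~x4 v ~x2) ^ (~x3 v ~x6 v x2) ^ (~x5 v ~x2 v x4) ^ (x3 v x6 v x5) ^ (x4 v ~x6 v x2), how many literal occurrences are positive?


Scan each clause for unnegated literals.
Clause 1: 1 positive; Clause 2: 3 positive; Clause 3: 0 positive; Clause 4: 1 positive; Clause 5: 1 positive; Clause 6: 3 positive; Clause 7: 2 positive.
Total positive literal occurrences = 11.

11


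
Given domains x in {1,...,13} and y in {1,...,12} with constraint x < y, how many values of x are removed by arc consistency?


For the constraint x < y, x needs a supporting value in y's domain.
x can be at most 11 (one less than y's maximum).
Valid x values from domain: 11 out of 13.
Pruned = 13 - 11 = 2.

2


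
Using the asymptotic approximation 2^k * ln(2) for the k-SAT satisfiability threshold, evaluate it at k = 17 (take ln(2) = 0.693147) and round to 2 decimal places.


Using the asymptotic formula: threshold ~ 2^k * ln(2).
2^17 = 131072.
131072 * 0.693147 = 90852.16.

90852.16


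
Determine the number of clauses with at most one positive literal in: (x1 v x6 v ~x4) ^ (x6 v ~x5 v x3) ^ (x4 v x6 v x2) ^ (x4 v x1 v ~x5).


A Horn clause has at most one positive literal.
Clause 1: 2 positive lit(s) -> not Horn
Clause 2: 2 positive lit(s) -> not Horn
Clause 3: 3 positive lit(s) -> not Horn
Clause 4: 2 positive lit(s) -> not Horn
Total Horn clauses = 0.

0


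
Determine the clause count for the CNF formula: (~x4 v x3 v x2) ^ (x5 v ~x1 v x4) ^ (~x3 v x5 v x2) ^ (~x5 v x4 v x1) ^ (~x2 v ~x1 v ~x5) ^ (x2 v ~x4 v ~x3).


Each group enclosed in parentheses joined by ^ is one clause.
Counting the conjuncts: 6 clauses.

6


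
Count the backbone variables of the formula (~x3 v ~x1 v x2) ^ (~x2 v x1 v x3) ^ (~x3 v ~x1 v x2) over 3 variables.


Find all satisfying assignments: 6 model(s).
Check which variables have the same value in every model.
No variable is fixed across all models.
Backbone size = 0.

0


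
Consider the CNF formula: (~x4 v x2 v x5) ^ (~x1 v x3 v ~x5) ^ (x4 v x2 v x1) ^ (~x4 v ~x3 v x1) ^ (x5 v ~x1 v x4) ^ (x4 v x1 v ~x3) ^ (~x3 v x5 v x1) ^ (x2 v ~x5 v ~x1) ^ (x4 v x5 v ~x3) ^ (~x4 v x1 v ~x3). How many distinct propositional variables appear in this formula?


Identify each distinct variable in the formula.
Variables found: x1, x2, x3, x4, x5.
Total distinct variables = 5.

5


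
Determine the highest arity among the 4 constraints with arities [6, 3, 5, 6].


The arities are: 6, 3, 5, 6.
Scan for the maximum value.
Maximum arity = 6.

6


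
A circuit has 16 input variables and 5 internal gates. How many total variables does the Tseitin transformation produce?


The Tseitin transformation introduces one auxiliary variable per gate.
Total variables = inputs + gates = 16 + 5 = 21.

21


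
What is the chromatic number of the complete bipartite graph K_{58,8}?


K_{58,8} is bipartite by definition: the two parts are independent sets, with every edge crossing between them.
Color all vertices in one part with color 1 and all vertices in the other part with color 2.
Since the graph has at least one edge, one color does not suffice.
Chromatic number = 2.

2


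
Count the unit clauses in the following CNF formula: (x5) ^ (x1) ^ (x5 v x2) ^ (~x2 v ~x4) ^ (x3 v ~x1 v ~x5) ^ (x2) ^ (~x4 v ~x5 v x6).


A unit clause contains exactly one literal.
Unit clauses found: (x5), (x1), (x2).
Count = 3.

3


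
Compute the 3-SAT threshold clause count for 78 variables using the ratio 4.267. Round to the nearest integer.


The 3-SAT phase transition occurs at approximately 4.267 clauses per variable.
m = 4.267 * 78 = 332.826.
Rounded to nearest integer: 333.

333


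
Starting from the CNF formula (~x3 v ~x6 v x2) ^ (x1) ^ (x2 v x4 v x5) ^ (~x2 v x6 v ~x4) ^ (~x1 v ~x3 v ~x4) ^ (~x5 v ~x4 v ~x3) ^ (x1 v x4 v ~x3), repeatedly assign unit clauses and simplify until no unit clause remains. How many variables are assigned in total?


Unit propagation repeatedly assigns the literal in any unit clause, then simplifies.
Assignments in order: x1 = T.
No further unit clauses remain.
Total variables assigned = 1.

1


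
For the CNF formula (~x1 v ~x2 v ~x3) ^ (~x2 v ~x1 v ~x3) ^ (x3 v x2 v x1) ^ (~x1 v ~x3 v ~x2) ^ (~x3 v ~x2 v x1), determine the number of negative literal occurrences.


Scan each clause for negated literals.
Clause 1: 3 negative; Clause 2: 3 negative; Clause 3: 0 negative; Clause 4: 3 negative; Clause 5: 2 negative.
Total negative literal occurrences = 11.

11


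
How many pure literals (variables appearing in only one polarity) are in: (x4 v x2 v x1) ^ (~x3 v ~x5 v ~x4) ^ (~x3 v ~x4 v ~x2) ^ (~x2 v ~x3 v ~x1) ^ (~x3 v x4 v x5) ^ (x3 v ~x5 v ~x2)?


A pure literal appears in only one polarity across all clauses.
No pure literals found.
Count = 0.

0


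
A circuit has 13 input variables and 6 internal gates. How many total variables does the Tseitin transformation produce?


The Tseitin transformation introduces one auxiliary variable per gate.
Total variables = inputs + gates = 13 + 6 = 19.

19


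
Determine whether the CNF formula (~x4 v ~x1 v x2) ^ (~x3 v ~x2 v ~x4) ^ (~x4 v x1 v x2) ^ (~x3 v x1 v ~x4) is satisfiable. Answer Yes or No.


Check all 16 possible truth assignments.
Number of satisfying assignments found: 10.
The formula is satisfiable.

Yes


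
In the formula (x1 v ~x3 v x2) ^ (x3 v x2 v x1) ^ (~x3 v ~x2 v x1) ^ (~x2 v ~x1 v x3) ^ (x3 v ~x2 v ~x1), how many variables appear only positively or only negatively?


A pure literal appears in only one polarity across all clauses.
No pure literals found.
Count = 0.

0


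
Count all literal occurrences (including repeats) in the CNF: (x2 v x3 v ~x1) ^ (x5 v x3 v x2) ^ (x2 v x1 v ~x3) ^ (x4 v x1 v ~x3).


Clause lengths: 3, 3, 3, 3.
Sum = 3 + 3 + 3 + 3 = 12.

12


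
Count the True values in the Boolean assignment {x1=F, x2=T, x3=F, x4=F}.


The weight is the number of variables assigned True.
True variables: x2.
Weight = 1.

1


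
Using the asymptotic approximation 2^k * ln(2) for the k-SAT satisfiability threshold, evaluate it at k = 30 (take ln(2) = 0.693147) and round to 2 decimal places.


Using the asymptotic formula: threshold ~ 2^k * ln(2).
2^30 = 1073741824.
1073741824 * 0.693147 = 744260924.08.

744260924.08


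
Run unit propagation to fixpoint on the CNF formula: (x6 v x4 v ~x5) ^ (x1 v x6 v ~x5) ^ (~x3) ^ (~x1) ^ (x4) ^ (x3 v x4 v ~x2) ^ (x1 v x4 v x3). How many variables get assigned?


Unit propagation repeatedly assigns the literal in any unit clause, then simplifies.
Assignments in order: x3 = F, x1 = F, x4 = T.
No further unit clauses remain.
Total variables assigned = 3.

3


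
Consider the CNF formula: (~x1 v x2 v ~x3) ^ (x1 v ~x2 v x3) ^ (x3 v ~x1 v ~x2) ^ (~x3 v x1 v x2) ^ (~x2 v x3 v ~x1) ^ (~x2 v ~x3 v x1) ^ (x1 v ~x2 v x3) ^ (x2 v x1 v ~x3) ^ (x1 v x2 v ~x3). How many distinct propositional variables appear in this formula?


Identify each distinct variable in the formula.
Variables found: x1, x2, x3.
Total distinct variables = 3.

3


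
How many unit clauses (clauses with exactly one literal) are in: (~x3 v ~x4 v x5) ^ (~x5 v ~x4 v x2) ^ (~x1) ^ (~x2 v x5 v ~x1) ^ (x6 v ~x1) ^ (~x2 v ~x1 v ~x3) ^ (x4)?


A unit clause contains exactly one literal.
Unit clauses found: (~x1), (x4).
Count = 2.

2


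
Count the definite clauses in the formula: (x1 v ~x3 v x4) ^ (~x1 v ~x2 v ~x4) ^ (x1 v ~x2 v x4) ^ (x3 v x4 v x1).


A definite clause has exactly one positive literal.
Clause 1: 2 positive -> not definite
Clause 2: 0 positive -> not definite
Clause 3: 2 positive -> not definite
Clause 4: 3 positive -> not definite
Definite clause count = 0.

0


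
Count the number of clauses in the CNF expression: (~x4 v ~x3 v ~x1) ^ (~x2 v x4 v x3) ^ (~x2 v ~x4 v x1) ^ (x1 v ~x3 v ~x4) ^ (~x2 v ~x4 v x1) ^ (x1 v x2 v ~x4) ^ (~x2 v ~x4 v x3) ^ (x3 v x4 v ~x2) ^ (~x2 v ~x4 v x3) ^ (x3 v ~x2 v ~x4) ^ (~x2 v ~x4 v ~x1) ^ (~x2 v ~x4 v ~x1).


Each group enclosed in parentheses joined by ^ is one clause.
Counting the conjuncts: 12 clauses.

12


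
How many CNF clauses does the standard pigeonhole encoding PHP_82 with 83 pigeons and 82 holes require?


The PHP encoding has two parts:
1) At-least-one-hole clauses: 83 (one per pigeon, each with 82 literals).
2) At-most-one-pigeon-per-hole clauses: 82 holes * C(83,2) = 82 * 3403 = 279046.
Total clauses = 83 + 279046 = 279129.

279129


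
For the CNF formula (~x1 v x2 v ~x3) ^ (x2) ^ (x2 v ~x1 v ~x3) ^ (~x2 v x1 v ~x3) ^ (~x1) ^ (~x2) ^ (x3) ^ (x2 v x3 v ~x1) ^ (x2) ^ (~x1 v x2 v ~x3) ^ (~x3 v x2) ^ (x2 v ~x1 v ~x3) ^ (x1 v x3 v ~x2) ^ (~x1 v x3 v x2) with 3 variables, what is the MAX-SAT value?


Enumerate all 8 truth assignments.
For each, count how many of the 14 clauses are satisfied.
The formula is not fully satisfiable, so the maximum is below 14.
Maximum simultaneously satisfiable clauses = 12.

12


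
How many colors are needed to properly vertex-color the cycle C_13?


An odd cycle cannot be 2-colored: alternating two colors around the cycle returns to the start with a conflict.
Since 13 is odd, three colors are required (and three suffice).
Chromatic number = 3.

3


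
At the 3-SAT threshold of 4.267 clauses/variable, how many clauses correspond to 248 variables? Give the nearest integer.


The 3-SAT phase transition occurs at approximately 4.267 clauses per variable.
m = 4.267 * 248 = 1058.216.
Rounded to nearest integer: 1058.

1058


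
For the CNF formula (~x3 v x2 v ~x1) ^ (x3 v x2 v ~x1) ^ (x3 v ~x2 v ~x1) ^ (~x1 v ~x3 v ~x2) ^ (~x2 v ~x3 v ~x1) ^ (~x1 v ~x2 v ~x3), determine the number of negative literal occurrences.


Scan each clause for negated literals.
Clause 1: 2 negative; Clause 2: 1 negative; Clause 3: 2 negative; Clause 4: 3 negative; Clause 5: 3 negative; Clause 6: 3 negative.
Total negative literal occurrences = 14.

14


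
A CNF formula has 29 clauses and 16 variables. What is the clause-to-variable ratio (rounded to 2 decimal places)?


Clause-to-variable ratio = clauses / variables.
29 / 16 = 1.81.

1.81


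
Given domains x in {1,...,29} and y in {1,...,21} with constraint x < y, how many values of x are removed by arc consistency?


For the constraint x < y, x needs a supporting value in y's domain.
x can be at most 20 (one less than y's maximum).
Valid x values from domain: 20 out of 29.
Pruned = 29 - 20 = 9.

9


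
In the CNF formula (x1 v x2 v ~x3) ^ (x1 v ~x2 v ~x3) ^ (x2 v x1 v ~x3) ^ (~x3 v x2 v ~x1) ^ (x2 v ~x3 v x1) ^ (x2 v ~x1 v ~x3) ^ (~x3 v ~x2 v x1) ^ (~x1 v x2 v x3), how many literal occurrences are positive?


Scan each clause for unnegated literals.
Clause 1: 2 positive; Clause 2: 1 positive; Clause 3: 2 positive; Clause 4: 1 positive; Clause 5: 2 positive; Clause 6: 1 positive; Clause 7: 1 positive; Clause 8: 2 positive.
Total positive literal occurrences = 12.

12


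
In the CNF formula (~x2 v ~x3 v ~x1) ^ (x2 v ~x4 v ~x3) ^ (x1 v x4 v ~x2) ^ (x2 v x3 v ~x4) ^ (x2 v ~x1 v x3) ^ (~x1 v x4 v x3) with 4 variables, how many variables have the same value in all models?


Find all satisfying assignments: 6 model(s).
Check which variables have the same value in every model.
No variable is fixed across all models.
Backbone size = 0.

0


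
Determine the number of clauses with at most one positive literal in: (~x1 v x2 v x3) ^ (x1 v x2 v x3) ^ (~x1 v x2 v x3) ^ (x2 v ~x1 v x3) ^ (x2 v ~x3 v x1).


A Horn clause has at most one positive literal.
Clause 1: 2 positive lit(s) -> not Horn
Clause 2: 3 positive lit(s) -> not Horn
Clause 3: 2 positive lit(s) -> not Horn
Clause 4: 2 positive lit(s) -> not Horn
Clause 5: 2 positive lit(s) -> not Horn
Total Horn clauses = 0.

0


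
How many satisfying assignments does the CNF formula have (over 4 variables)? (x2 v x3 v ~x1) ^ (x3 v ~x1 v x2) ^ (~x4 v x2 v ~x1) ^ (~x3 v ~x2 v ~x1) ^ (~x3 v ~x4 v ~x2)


Enumerate all 16 truth assignments over 4 variables.
Test each against every clause.
Satisfying assignments found: 10.

10
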